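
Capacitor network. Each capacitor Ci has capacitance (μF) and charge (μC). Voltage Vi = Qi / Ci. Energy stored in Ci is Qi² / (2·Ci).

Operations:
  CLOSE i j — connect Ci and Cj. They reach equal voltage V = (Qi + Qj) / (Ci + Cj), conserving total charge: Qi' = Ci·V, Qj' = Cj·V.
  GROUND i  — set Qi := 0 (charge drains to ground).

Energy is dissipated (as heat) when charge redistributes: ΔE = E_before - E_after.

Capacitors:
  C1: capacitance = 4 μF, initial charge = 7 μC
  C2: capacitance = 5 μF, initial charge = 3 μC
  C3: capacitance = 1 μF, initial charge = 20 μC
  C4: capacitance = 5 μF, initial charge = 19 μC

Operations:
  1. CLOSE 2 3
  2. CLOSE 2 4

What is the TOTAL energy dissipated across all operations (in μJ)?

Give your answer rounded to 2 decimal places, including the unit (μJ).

Answer: 156.82 μJ

Derivation:
Initial: C1(4μF, Q=7μC, V=1.75V), C2(5μF, Q=3μC, V=0.60V), C3(1μF, Q=20μC, V=20.00V), C4(5μF, Q=19μC, V=3.80V)
Op 1: CLOSE 2-3: Q_total=23.00, C_total=6.00, V=3.83; Q2=19.17, Q3=3.83; dissipated=156.817
Op 2: CLOSE 2-4: Q_total=38.17, C_total=10.00, V=3.82; Q2=19.08, Q4=19.08; dissipated=0.001
Total dissipated: 156.818 μJ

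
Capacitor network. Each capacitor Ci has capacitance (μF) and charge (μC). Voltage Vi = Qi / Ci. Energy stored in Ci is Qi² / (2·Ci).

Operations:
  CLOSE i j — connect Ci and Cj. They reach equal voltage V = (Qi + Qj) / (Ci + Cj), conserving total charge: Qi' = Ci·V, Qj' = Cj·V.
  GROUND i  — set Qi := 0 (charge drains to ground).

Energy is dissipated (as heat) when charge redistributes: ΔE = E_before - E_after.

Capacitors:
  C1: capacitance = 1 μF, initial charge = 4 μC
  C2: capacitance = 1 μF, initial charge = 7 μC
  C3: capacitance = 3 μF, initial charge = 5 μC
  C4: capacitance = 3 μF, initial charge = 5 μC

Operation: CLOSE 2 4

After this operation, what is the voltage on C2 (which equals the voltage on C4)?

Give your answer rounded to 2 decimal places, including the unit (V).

Initial: C1(1μF, Q=4μC, V=4.00V), C2(1μF, Q=7μC, V=7.00V), C3(3μF, Q=5μC, V=1.67V), C4(3μF, Q=5μC, V=1.67V)
Op 1: CLOSE 2-4: Q_total=12.00, C_total=4.00, V=3.00; Q2=3.00, Q4=9.00; dissipated=10.667

Answer: 3.00 V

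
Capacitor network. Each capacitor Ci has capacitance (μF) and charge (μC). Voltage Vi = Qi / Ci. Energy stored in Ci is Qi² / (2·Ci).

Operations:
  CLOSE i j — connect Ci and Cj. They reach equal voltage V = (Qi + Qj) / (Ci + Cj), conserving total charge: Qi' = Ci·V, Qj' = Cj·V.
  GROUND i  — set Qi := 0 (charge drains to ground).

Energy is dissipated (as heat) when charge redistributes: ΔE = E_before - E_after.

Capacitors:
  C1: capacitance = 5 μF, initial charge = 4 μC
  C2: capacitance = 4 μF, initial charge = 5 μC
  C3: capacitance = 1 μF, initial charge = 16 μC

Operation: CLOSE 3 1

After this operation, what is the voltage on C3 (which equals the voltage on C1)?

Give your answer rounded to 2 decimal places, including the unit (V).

Initial: C1(5μF, Q=4μC, V=0.80V), C2(4μF, Q=5μC, V=1.25V), C3(1μF, Q=16μC, V=16.00V)
Op 1: CLOSE 3-1: Q_total=20.00, C_total=6.00, V=3.33; Q3=3.33, Q1=16.67; dissipated=96.267

Answer: 3.33 V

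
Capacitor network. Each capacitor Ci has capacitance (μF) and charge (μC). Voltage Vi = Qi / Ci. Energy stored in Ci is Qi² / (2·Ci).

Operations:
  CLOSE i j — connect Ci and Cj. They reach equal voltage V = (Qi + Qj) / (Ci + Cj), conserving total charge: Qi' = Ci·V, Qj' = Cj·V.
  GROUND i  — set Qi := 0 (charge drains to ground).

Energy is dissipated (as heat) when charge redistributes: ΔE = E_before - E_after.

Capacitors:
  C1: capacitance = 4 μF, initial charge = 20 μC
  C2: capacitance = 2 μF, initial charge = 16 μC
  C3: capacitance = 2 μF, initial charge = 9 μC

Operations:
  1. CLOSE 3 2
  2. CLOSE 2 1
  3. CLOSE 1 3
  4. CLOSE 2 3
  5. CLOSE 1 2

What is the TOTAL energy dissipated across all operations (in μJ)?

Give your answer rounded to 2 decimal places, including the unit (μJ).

Answer: 7.68 μJ

Derivation:
Initial: C1(4μF, Q=20μC, V=5.00V), C2(2μF, Q=16μC, V=8.00V), C3(2μF, Q=9μC, V=4.50V)
Op 1: CLOSE 3-2: Q_total=25.00, C_total=4.00, V=6.25; Q3=12.50, Q2=12.50; dissipated=6.125
Op 2: CLOSE 2-1: Q_total=32.50, C_total=6.00, V=5.42; Q2=10.83, Q1=21.67; dissipated=1.042
Op 3: CLOSE 1-3: Q_total=34.17, C_total=6.00, V=5.69; Q1=22.78, Q3=11.39; dissipated=0.463
Op 4: CLOSE 2-3: Q_total=22.22, C_total=4.00, V=5.56; Q2=11.11, Q3=11.11; dissipated=0.039
Op 5: CLOSE 1-2: Q_total=33.89, C_total=6.00, V=5.65; Q1=22.59, Q2=11.30; dissipated=0.013
Total dissipated: 7.681 μJ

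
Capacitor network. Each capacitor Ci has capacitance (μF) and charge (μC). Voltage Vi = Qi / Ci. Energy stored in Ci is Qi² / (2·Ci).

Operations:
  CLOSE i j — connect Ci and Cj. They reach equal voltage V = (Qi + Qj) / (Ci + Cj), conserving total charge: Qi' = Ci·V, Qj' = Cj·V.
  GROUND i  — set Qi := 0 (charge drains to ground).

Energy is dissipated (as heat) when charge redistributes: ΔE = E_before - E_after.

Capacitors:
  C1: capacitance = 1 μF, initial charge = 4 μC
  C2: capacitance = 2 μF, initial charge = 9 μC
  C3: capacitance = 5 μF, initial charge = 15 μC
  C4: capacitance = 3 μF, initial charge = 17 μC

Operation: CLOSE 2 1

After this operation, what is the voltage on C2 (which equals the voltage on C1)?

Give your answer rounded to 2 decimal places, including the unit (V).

Answer: 4.33 V

Derivation:
Initial: C1(1μF, Q=4μC, V=4.00V), C2(2μF, Q=9μC, V=4.50V), C3(5μF, Q=15μC, V=3.00V), C4(3μF, Q=17μC, V=5.67V)
Op 1: CLOSE 2-1: Q_total=13.00, C_total=3.00, V=4.33; Q2=8.67, Q1=4.33; dissipated=0.083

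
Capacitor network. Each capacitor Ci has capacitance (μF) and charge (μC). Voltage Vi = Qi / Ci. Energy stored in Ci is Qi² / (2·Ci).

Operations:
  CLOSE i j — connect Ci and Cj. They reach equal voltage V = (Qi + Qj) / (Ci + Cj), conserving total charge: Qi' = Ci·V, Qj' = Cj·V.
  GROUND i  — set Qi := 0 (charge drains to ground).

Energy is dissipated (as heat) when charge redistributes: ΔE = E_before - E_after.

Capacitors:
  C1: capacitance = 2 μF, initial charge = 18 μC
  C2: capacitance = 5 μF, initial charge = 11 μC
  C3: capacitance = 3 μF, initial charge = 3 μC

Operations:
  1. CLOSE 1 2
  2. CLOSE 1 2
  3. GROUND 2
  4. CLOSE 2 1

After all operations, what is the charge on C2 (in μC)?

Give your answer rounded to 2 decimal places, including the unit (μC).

Answer: 5.92 μC

Derivation:
Initial: C1(2μF, Q=18μC, V=9.00V), C2(5μF, Q=11μC, V=2.20V), C3(3μF, Q=3μC, V=1.00V)
Op 1: CLOSE 1-2: Q_total=29.00, C_total=7.00, V=4.14; Q1=8.29, Q2=20.71; dissipated=33.029
Op 2: CLOSE 1-2: Q_total=29.00, C_total=7.00, V=4.14; Q1=8.29, Q2=20.71; dissipated=0.000
Op 3: GROUND 2: Q2=0; energy lost=42.908
Op 4: CLOSE 2-1: Q_total=8.29, C_total=7.00, V=1.18; Q2=5.92, Q1=2.37; dissipated=12.259
Final charges: Q1=2.37, Q2=5.92, Q3=3.00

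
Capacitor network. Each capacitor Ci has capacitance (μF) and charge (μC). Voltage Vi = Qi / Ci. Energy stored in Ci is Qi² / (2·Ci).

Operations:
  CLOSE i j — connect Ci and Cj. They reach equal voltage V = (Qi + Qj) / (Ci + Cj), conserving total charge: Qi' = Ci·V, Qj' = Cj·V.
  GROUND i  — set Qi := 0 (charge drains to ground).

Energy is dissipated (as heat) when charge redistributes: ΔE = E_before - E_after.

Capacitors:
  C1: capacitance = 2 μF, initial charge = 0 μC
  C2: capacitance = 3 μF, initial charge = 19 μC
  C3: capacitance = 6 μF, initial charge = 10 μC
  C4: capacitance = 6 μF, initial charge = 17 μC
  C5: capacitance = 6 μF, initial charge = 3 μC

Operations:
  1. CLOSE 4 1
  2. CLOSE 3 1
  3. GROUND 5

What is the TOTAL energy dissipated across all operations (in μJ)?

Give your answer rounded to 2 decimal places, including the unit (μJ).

Initial: C1(2μF, Q=0μC, V=0.00V), C2(3μF, Q=19μC, V=6.33V), C3(6μF, Q=10μC, V=1.67V), C4(6μF, Q=17μC, V=2.83V), C5(6μF, Q=3μC, V=0.50V)
Op 1: CLOSE 4-1: Q_total=17.00, C_total=8.00, V=2.12; Q4=12.75, Q1=4.25; dissipated=6.021
Op 2: CLOSE 3-1: Q_total=14.25, C_total=8.00, V=1.78; Q3=10.69, Q1=3.56; dissipated=0.158
Op 3: GROUND 5: Q5=0; energy lost=0.750
Total dissipated: 6.928 μJ

Answer: 6.93 μJ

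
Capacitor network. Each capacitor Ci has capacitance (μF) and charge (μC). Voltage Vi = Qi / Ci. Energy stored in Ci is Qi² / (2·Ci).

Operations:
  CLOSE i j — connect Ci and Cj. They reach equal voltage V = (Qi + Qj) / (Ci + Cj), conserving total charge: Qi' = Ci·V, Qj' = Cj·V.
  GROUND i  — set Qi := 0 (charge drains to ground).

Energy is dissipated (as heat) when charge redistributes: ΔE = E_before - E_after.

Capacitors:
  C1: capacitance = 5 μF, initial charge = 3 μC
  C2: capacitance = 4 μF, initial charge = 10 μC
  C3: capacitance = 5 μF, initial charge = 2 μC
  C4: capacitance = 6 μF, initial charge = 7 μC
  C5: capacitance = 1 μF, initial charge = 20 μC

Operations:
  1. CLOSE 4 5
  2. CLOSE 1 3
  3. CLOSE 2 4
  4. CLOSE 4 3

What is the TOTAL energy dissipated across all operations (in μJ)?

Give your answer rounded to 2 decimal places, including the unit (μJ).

Initial: C1(5μF, Q=3μC, V=0.60V), C2(4μF, Q=10μC, V=2.50V), C3(5μF, Q=2μC, V=0.40V), C4(6μF, Q=7μC, V=1.17V), C5(1μF, Q=20μC, V=20.00V)
Op 1: CLOSE 4-5: Q_total=27.00, C_total=7.00, V=3.86; Q4=23.14, Q5=3.86; dissipated=152.012
Op 2: CLOSE 1-3: Q_total=5.00, C_total=10.00, V=0.50; Q1=2.50, Q3=2.50; dissipated=0.050
Op 3: CLOSE 2-4: Q_total=33.14, C_total=10.00, V=3.31; Q2=13.26, Q4=19.89; dissipated=2.210
Op 4: CLOSE 4-3: Q_total=22.39, C_total=11.00, V=2.04; Q4=12.21, Q3=10.18; dissipated=10.800
Total dissipated: 165.072 μJ

Answer: 165.07 μJ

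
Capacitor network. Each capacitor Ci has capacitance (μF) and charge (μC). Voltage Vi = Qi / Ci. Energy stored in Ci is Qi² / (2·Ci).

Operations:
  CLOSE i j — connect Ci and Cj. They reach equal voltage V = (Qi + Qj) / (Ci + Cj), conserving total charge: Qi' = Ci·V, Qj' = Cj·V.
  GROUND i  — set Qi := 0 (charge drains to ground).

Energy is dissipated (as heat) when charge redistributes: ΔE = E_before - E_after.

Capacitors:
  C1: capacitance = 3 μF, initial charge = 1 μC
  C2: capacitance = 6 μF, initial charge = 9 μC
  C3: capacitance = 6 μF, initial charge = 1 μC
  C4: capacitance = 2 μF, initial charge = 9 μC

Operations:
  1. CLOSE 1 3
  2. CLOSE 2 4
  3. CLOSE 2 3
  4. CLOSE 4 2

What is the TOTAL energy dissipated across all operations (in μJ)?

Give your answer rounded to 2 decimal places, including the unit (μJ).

Initial: C1(3μF, Q=1μC, V=0.33V), C2(6μF, Q=9μC, V=1.50V), C3(6μF, Q=1μC, V=0.17V), C4(2μF, Q=9μC, V=4.50V)
Op 1: CLOSE 1-3: Q_total=2.00, C_total=9.00, V=0.22; Q1=0.67, Q3=1.33; dissipated=0.028
Op 2: CLOSE 2-4: Q_total=18.00, C_total=8.00, V=2.25; Q2=13.50, Q4=4.50; dissipated=6.750
Op 3: CLOSE 2-3: Q_total=14.83, C_total=12.00, V=1.24; Q2=7.42, Q3=7.42; dissipated=6.168
Op 4: CLOSE 4-2: Q_total=11.92, C_total=8.00, V=1.49; Q4=2.98, Q2=8.94; dissipated=0.771
Total dissipated: 13.717 μJ

Answer: 13.72 μJ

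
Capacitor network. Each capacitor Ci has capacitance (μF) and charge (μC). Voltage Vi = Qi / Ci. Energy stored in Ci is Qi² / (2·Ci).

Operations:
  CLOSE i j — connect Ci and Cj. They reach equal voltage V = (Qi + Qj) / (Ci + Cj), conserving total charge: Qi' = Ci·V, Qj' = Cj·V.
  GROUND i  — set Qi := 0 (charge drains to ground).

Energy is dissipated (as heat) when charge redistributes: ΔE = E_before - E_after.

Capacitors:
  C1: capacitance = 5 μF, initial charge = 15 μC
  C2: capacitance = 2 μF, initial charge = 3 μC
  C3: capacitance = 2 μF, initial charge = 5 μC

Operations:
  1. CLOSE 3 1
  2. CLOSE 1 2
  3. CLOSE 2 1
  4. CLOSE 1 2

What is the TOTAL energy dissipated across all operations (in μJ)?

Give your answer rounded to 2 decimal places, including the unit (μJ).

Initial: C1(5μF, Q=15μC, V=3.00V), C2(2μF, Q=3μC, V=1.50V), C3(2μF, Q=5μC, V=2.50V)
Op 1: CLOSE 3-1: Q_total=20.00, C_total=7.00, V=2.86; Q3=5.71, Q1=14.29; dissipated=0.179
Op 2: CLOSE 1-2: Q_total=17.29, C_total=7.00, V=2.47; Q1=12.35, Q2=4.94; dissipated=1.316
Op 3: CLOSE 2-1: Q_total=17.29, C_total=7.00, V=2.47; Q2=4.94, Q1=12.35; dissipated=0.000
Op 4: CLOSE 1-2: Q_total=17.29, C_total=7.00, V=2.47; Q1=12.35, Q2=4.94; dissipated=0.000
Total dissipated: 1.494 μJ

Answer: 1.49 μJ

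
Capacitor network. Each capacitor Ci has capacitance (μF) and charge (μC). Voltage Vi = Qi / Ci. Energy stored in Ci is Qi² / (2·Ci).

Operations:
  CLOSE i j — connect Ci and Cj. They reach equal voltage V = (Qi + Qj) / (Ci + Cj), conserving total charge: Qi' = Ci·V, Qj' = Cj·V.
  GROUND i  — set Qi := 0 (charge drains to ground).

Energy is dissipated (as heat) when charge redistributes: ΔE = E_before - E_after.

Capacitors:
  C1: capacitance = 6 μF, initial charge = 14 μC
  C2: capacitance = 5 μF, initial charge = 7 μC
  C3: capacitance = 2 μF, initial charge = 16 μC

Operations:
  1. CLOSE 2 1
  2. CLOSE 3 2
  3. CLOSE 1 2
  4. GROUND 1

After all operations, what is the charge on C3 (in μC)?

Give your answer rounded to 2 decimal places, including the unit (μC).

Answer: 7.30 μC

Derivation:
Initial: C1(6μF, Q=14μC, V=2.33V), C2(5μF, Q=7μC, V=1.40V), C3(2μF, Q=16μC, V=8.00V)
Op 1: CLOSE 2-1: Q_total=21.00, C_total=11.00, V=1.91; Q2=9.55, Q1=11.45; dissipated=1.188
Op 2: CLOSE 3-2: Q_total=25.55, C_total=7.00, V=3.65; Q3=7.30, Q2=18.25; dissipated=26.499
Op 3: CLOSE 1-2: Q_total=29.70, C_total=11.00, V=2.70; Q1=16.20, Q2=13.50; dissipated=4.130
Op 4: GROUND 1: Q1=0; energy lost=21.872
Final charges: Q1=0.00, Q2=13.50, Q3=7.30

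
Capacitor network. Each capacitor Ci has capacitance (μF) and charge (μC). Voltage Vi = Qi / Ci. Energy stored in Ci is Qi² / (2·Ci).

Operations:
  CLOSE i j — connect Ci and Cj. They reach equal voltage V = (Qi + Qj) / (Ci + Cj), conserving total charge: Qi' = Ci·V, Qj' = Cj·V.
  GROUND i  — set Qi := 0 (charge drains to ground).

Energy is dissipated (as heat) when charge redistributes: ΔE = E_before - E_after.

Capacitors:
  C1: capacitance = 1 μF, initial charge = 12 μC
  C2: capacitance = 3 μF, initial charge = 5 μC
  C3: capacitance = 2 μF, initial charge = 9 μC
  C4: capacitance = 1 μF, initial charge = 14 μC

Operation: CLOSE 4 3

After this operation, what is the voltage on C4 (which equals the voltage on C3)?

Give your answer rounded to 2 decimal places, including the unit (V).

Initial: C1(1μF, Q=12μC, V=12.00V), C2(3μF, Q=5μC, V=1.67V), C3(2μF, Q=9μC, V=4.50V), C4(1μF, Q=14μC, V=14.00V)
Op 1: CLOSE 4-3: Q_total=23.00, C_total=3.00, V=7.67; Q4=7.67, Q3=15.33; dissipated=30.083

Answer: 7.67 V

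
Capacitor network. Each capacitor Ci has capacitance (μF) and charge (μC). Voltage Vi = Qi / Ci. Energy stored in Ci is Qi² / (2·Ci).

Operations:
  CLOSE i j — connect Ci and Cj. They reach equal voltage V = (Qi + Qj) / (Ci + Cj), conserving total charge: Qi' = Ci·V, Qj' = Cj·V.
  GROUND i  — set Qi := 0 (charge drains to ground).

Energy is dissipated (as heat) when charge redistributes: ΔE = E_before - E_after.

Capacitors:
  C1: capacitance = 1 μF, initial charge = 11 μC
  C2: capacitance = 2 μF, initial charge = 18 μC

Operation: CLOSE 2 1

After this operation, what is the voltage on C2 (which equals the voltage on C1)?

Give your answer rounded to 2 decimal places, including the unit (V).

Answer: 9.67 V

Derivation:
Initial: C1(1μF, Q=11μC, V=11.00V), C2(2μF, Q=18μC, V=9.00V)
Op 1: CLOSE 2-1: Q_total=29.00, C_total=3.00, V=9.67; Q2=19.33, Q1=9.67; dissipated=1.333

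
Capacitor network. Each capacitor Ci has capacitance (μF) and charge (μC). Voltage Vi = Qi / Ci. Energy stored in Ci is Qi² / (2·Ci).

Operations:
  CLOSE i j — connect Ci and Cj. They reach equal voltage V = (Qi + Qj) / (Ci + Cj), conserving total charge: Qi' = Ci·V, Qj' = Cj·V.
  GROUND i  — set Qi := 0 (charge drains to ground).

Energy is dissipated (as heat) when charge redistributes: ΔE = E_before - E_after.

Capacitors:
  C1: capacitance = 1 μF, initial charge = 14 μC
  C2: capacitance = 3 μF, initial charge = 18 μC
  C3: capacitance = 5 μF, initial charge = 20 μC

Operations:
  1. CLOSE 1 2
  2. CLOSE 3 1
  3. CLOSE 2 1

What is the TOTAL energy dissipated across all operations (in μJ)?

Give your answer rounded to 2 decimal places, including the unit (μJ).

Initial: C1(1μF, Q=14μC, V=14.00V), C2(3μF, Q=18μC, V=6.00V), C3(5μF, Q=20μC, V=4.00V)
Op 1: CLOSE 1-2: Q_total=32.00, C_total=4.00, V=8.00; Q1=8.00, Q2=24.00; dissipated=24.000
Op 2: CLOSE 3-1: Q_total=28.00, C_total=6.00, V=4.67; Q3=23.33, Q1=4.67; dissipated=6.667
Op 3: CLOSE 2-1: Q_total=28.67, C_total=4.00, V=7.17; Q2=21.50, Q1=7.17; dissipated=4.167
Total dissipated: 34.833 μJ

Answer: 34.83 μJ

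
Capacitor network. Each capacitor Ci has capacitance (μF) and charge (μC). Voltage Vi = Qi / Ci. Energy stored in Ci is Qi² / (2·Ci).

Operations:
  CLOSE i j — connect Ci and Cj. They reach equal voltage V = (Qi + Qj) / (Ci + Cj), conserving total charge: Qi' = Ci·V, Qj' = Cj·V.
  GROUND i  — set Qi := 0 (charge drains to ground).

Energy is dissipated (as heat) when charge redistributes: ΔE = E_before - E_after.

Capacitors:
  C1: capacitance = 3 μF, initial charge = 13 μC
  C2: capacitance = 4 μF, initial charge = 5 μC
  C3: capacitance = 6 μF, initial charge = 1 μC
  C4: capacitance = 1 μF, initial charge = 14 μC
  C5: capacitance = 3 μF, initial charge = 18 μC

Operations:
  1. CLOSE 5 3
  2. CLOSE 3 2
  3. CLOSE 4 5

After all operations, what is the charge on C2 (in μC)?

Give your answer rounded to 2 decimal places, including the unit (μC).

Answer: 7.07 μC

Derivation:
Initial: C1(3μF, Q=13μC, V=4.33V), C2(4μF, Q=5μC, V=1.25V), C3(6μF, Q=1μC, V=0.17V), C4(1μF, Q=14μC, V=14.00V), C5(3μF, Q=18μC, V=6.00V)
Op 1: CLOSE 5-3: Q_total=19.00, C_total=9.00, V=2.11; Q5=6.33, Q3=12.67; dissipated=34.028
Op 2: CLOSE 3-2: Q_total=17.67, C_total=10.00, V=1.77; Q3=10.60, Q2=7.07; dissipated=0.890
Op 3: CLOSE 4-5: Q_total=20.33, C_total=4.00, V=5.08; Q4=5.08, Q5=15.25; dissipated=53.005
Final charges: Q1=13.00, Q2=7.07, Q3=10.60, Q4=5.08, Q5=15.25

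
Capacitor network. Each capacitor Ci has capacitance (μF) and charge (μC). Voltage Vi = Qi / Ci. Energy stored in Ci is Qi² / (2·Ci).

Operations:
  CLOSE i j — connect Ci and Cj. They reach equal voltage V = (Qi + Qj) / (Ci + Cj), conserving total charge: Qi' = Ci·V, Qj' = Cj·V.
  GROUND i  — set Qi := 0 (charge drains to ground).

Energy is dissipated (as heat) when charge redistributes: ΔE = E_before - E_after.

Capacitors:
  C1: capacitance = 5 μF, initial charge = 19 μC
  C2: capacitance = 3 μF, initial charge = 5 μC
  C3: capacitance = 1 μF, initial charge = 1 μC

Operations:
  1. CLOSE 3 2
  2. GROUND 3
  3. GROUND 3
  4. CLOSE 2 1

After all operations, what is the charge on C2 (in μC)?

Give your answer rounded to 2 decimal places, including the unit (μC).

Answer: 8.81 μC

Derivation:
Initial: C1(5μF, Q=19μC, V=3.80V), C2(3μF, Q=5μC, V=1.67V), C3(1μF, Q=1μC, V=1.00V)
Op 1: CLOSE 3-2: Q_total=6.00, C_total=4.00, V=1.50; Q3=1.50, Q2=4.50; dissipated=0.167
Op 2: GROUND 3: Q3=0; energy lost=1.125
Op 3: GROUND 3: Q3=0; energy lost=0.000
Op 4: CLOSE 2-1: Q_total=23.50, C_total=8.00, V=2.94; Q2=8.81, Q1=14.69; dissipated=4.959
Final charges: Q1=14.69, Q2=8.81, Q3=0.00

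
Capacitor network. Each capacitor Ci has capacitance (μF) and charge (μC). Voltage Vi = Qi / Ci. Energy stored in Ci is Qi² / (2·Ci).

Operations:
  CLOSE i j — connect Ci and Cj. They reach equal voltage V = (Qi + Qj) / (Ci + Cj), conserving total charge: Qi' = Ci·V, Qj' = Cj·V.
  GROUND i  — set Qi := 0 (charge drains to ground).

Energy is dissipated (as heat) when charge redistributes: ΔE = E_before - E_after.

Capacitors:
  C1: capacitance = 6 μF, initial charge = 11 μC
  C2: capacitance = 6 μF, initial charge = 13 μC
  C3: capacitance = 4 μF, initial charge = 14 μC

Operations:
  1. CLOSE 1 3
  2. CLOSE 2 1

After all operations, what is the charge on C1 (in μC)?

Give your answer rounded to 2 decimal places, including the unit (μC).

Initial: C1(6μF, Q=11μC, V=1.83V), C2(6μF, Q=13μC, V=2.17V), C3(4μF, Q=14μC, V=3.50V)
Op 1: CLOSE 1-3: Q_total=25.00, C_total=10.00, V=2.50; Q1=15.00, Q3=10.00; dissipated=3.333
Op 2: CLOSE 2-1: Q_total=28.00, C_total=12.00, V=2.33; Q2=14.00, Q1=14.00; dissipated=0.167
Final charges: Q1=14.00, Q2=14.00, Q3=10.00

Answer: 14.00 μC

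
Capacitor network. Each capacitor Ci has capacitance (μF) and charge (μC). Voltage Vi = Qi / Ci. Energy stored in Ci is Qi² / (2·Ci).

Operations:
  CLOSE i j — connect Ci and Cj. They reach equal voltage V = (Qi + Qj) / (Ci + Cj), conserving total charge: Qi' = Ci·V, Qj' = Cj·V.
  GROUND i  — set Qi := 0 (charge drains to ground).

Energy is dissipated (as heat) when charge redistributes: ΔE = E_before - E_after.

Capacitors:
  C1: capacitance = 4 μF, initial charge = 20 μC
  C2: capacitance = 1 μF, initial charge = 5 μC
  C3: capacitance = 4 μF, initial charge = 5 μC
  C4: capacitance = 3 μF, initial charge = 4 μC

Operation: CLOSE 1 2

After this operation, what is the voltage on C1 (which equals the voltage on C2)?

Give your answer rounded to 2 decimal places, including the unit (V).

Answer: 5.00 V

Derivation:
Initial: C1(4μF, Q=20μC, V=5.00V), C2(1μF, Q=5μC, V=5.00V), C3(4μF, Q=5μC, V=1.25V), C4(3μF, Q=4μC, V=1.33V)
Op 1: CLOSE 1-2: Q_total=25.00, C_total=5.00, V=5.00; Q1=20.00, Q2=5.00; dissipated=0.000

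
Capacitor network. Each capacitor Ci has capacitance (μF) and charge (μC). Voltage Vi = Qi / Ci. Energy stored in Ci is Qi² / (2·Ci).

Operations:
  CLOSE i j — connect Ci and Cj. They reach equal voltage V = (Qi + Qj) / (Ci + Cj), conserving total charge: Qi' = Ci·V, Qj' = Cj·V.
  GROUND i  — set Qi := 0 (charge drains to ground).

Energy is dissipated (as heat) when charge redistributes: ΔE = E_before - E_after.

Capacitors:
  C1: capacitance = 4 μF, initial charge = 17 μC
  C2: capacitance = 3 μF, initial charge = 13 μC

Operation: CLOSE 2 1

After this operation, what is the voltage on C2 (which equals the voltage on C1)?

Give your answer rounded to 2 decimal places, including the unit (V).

Answer: 4.29 V

Derivation:
Initial: C1(4μF, Q=17μC, V=4.25V), C2(3μF, Q=13μC, V=4.33V)
Op 1: CLOSE 2-1: Q_total=30.00, C_total=7.00, V=4.29; Q2=12.86, Q1=17.14; dissipated=0.006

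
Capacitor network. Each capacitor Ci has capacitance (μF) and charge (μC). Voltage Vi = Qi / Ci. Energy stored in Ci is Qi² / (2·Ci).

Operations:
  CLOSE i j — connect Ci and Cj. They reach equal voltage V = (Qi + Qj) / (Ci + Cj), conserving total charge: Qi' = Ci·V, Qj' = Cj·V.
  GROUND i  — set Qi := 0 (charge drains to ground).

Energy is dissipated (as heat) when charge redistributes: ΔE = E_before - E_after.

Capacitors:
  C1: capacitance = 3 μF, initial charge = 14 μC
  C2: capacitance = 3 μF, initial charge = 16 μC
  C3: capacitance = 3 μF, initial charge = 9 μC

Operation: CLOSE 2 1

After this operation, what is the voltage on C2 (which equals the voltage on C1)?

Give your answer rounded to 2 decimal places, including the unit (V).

Answer: 5.00 V

Derivation:
Initial: C1(3μF, Q=14μC, V=4.67V), C2(3μF, Q=16μC, V=5.33V), C3(3μF, Q=9μC, V=3.00V)
Op 1: CLOSE 2-1: Q_total=30.00, C_total=6.00, V=5.00; Q2=15.00, Q1=15.00; dissipated=0.333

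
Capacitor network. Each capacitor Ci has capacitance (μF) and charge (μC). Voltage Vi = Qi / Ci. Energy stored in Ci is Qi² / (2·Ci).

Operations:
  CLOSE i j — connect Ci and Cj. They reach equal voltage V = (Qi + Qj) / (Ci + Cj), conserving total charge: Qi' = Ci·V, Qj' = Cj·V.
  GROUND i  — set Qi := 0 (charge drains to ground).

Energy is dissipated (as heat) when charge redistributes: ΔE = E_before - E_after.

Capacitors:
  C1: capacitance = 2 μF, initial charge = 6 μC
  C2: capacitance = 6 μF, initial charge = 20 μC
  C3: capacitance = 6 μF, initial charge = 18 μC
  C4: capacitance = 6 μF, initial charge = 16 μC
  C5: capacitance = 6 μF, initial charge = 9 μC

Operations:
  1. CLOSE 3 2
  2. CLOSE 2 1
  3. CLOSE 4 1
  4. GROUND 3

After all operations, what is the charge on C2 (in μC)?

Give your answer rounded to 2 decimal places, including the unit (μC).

Answer: 18.75 μC

Derivation:
Initial: C1(2μF, Q=6μC, V=3.00V), C2(6μF, Q=20μC, V=3.33V), C3(6μF, Q=18μC, V=3.00V), C4(6μF, Q=16μC, V=2.67V), C5(6μF, Q=9μC, V=1.50V)
Op 1: CLOSE 3-2: Q_total=38.00, C_total=12.00, V=3.17; Q3=19.00, Q2=19.00; dissipated=0.167
Op 2: CLOSE 2-1: Q_total=25.00, C_total=8.00, V=3.12; Q2=18.75, Q1=6.25; dissipated=0.021
Op 3: CLOSE 4-1: Q_total=22.25, C_total=8.00, V=2.78; Q4=16.69, Q1=5.56; dissipated=0.158
Op 4: GROUND 3: Q3=0; energy lost=30.083
Final charges: Q1=5.56, Q2=18.75, Q3=0.00, Q4=16.69, Q5=9.00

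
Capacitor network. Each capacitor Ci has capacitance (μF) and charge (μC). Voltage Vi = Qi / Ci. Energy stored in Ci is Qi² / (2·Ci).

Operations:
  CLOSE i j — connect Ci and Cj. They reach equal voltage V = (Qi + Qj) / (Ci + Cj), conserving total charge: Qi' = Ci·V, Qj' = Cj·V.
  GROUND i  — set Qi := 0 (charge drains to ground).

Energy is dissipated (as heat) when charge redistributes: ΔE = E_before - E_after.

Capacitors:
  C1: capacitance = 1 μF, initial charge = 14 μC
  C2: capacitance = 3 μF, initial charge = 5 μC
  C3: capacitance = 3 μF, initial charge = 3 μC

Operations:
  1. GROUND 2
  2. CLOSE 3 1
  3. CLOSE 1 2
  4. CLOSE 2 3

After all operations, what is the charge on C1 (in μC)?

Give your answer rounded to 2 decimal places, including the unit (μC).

Initial: C1(1μF, Q=14μC, V=14.00V), C2(3μF, Q=5μC, V=1.67V), C3(3μF, Q=3μC, V=1.00V)
Op 1: GROUND 2: Q2=0; energy lost=4.167
Op 2: CLOSE 3-1: Q_total=17.00, C_total=4.00, V=4.25; Q3=12.75, Q1=4.25; dissipated=63.375
Op 3: CLOSE 1-2: Q_total=4.25, C_total=4.00, V=1.06; Q1=1.06, Q2=3.19; dissipated=6.773
Op 4: CLOSE 2-3: Q_total=15.94, C_total=6.00, V=2.66; Q2=7.97, Q3=7.97; dissipated=7.620
Final charges: Q1=1.06, Q2=7.97, Q3=7.97

Answer: 1.06 μC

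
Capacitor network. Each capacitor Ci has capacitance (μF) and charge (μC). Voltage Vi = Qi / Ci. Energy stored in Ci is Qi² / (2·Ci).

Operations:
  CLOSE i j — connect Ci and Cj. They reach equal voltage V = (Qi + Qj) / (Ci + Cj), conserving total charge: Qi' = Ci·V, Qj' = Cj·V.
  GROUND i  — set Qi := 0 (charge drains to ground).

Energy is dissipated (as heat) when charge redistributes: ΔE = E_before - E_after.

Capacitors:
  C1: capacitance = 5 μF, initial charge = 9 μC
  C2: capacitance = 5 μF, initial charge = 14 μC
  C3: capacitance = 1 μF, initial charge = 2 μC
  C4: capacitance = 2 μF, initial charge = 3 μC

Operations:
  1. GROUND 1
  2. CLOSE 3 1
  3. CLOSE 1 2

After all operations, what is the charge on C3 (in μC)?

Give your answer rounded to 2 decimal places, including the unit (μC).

Answer: 0.33 μC

Derivation:
Initial: C1(5μF, Q=9μC, V=1.80V), C2(5μF, Q=14μC, V=2.80V), C3(1μF, Q=2μC, V=2.00V), C4(2μF, Q=3μC, V=1.50V)
Op 1: GROUND 1: Q1=0; energy lost=8.100
Op 2: CLOSE 3-1: Q_total=2.00, C_total=6.00, V=0.33; Q3=0.33, Q1=1.67; dissipated=1.667
Op 3: CLOSE 1-2: Q_total=15.67, C_total=10.00, V=1.57; Q1=7.83, Q2=7.83; dissipated=7.606
Final charges: Q1=7.83, Q2=7.83, Q3=0.33, Q4=3.00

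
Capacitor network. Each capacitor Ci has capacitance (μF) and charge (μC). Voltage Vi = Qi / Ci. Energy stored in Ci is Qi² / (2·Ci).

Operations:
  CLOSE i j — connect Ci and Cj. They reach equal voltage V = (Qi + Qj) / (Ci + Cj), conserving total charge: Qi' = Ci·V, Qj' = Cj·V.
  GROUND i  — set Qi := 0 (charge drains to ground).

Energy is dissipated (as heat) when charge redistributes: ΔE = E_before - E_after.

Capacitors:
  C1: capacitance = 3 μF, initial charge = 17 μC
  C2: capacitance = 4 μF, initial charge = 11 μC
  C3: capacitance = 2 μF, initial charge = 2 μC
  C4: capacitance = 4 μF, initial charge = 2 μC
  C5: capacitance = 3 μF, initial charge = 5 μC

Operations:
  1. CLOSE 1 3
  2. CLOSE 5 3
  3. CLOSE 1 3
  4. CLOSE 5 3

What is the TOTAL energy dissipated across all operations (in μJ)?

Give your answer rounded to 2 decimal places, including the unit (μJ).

Initial: C1(3μF, Q=17μC, V=5.67V), C2(4μF, Q=11μC, V=2.75V), C3(2μF, Q=2μC, V=1.00V), C4(4μF, Q=2μC, V=0.50V), C5(3μF, Q=5μC, V=1.67V)
Op 1: CLOSE 1-3: Q_total=19.00, C_total=5.00, V=3.80; Q1=11.40, Q3=7.60; dissipated=13.067
Op 2: CLOSE 5-3: Q_total=12.60, C_total=5.00, V=2.52; Q5=7.56, Q3=5.04; dissipated=2.731
Op 3: CLOSE 1-3: Q_total=16.44, C_total=5.00, V=3.29; Q1=9.86, Q3=6.58; dissipated=0.983
Op 4: CLOSE 5-3: Q_total=14.14, C_total=5.00, V=2.83; Q5=8.48, Q3=5.65; dissipated=0.354
Total dissipated: 17.134 μJ

Answer: 17.13 μJ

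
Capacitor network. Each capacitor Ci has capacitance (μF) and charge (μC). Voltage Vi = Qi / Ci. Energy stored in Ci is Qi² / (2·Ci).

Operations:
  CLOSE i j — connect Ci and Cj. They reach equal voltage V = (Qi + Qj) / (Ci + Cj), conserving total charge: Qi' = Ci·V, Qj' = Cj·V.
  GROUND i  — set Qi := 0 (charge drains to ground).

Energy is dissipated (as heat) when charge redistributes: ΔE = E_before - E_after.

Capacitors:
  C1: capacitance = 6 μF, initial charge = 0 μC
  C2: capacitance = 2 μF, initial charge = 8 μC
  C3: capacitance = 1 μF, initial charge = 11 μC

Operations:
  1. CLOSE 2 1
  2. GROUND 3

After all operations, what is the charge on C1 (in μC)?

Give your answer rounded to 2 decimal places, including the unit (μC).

Answer: 6.00 μC

Derivation:
Initial: C1(6μF, Q=0μC, V=0.00V), C2(2μF, Q=8μC, V=4.00V), C3(1μF, Q=11μC, V=11.00V)
Op 1: CLOSE 2-1: Q_total=8.00, C_total=8.00, V=1.00; Q2=2.00, Q1=6.00; dissipated=12.000
Op 2: GROUND 3: Q3=0; energy lost=60.500
Final charges: Q1=6.00, Q2=2.00, Q3=0.00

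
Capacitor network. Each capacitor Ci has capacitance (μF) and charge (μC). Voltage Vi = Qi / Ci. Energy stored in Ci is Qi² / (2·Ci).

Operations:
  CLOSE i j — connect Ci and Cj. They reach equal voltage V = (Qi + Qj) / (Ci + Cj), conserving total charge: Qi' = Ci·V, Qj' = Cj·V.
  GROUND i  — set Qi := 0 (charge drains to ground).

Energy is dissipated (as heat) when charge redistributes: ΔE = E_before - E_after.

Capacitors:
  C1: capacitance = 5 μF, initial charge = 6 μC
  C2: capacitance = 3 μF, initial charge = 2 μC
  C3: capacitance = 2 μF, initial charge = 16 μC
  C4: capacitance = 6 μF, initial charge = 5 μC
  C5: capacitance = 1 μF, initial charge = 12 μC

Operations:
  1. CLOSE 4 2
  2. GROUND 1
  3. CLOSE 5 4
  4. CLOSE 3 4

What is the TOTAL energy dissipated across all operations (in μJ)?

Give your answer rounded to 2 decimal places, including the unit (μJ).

Answer: 81.28 μJ

Derivation:
Initial: C1(5μF, Q=6μC, V=1.20V), C2(3μF, Q=2μC, V=0.67V), C3(2μF, Q=16μC, V=8.00V), C4(6μF, Q=5μC, V=0.83V), C5(1μF, Q=12μC, V=12.00V)
Op 1: CLOSE 4-2: Q_total=7.00, C_total=9.00, V=0.78; Q4=4.67, Q2=2.33; dissipated=0.028
Op 2: GROUND 1: Q1=0; energy lost=3.600
Op 3: CLOSE 5-4: Q_total=16.67, C_total=7.00, V=2.38; Q5=2.38, Q4=14.29; dissipated=53.974
Op 4: CLOSE 3-4: Q_total=30.29, C_total=8.00, V=3.79; Q3=7.57, Q4=22.71; dissipated=23.680
Total dissipated: 81.282 μJ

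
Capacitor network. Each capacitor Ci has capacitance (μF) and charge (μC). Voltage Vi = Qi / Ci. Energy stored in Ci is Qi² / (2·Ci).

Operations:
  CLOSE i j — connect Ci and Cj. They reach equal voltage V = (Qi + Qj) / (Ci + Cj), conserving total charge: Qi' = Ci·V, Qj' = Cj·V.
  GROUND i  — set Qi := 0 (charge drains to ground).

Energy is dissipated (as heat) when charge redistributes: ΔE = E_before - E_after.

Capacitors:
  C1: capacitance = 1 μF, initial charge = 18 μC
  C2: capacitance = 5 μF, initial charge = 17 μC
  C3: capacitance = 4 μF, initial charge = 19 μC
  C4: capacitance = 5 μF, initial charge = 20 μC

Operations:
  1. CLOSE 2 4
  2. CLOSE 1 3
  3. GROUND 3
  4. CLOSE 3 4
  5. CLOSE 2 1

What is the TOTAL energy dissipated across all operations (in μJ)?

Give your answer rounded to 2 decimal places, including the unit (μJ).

Initial: C1(1μF, Q=18μC, V=18.00V), C2(5μF, Q=17μC, V=3.40V), C3(4μF, Q=19μC, V=4.75V), C4(5μF, Q=20μC, V=4.00V)
Op 1: CLOSE 2-4: Q_total=37.00, C_total=10.00, V=3.70; Q2=18.50, Q4=18.50; dissipated=0.450
Op 2: CLOSE 1-3: Q_total=37.00, C_total=5.00, V=7.40; Q1=7.40, Q3=29.60; dissipated=70.225
Op 3: GROUND 3: Q3=0; energy lost=109.520
Op 4: CLOSE 3-4: Q_total=18.50, C_total=9.00, V=2.06; Q3=8.22, Q4=10.28; dissipated=15.211
Op 5: CLOSE 2-1: Q_total=25.90, C_total=6.00, V=4.32; Q2=21.58, Q1=4.32; dissipated=5.704
Total dissipated: 201.110 μJ

Answer: 201.11 μJ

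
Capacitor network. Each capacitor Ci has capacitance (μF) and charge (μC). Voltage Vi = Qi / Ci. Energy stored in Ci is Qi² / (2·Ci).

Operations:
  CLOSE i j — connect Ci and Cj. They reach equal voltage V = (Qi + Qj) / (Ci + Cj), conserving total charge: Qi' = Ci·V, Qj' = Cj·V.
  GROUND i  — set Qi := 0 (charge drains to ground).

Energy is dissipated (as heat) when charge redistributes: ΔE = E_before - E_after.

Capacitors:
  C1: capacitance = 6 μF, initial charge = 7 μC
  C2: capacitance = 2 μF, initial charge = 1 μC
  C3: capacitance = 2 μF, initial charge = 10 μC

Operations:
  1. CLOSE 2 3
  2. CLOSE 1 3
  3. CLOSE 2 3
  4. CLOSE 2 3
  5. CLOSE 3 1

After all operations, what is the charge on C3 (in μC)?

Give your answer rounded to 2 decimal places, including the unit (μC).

Answer: 3.42 μC

Derivation:
Initial: C1(6μF, Q=7μC, V=1.17V), C2(2μF, Q=1μC, V=0.50V), C3(2μF, Q=10μC, V=5.00V)
Op 1: CLOSE 2-3: Q_total=11.00, C_total=4.00, V=2.75; Q2=5.50, Q3=5.50; dissipated=10.125
Op 2: CLOSE 1-3: Q_total=12.50, C_total=8.00, V=1.56; Q1=9.38, Q3=3.12; dissipated=1.880
Op 3: CLOSE 2-3: Q_total=8.62, C_total=4.00, V=2.16; Q2=4.31, Q3=4.31; dissipated=0.705
Op 4: CLOSE 2-3: Q_total=8.62, C_total=4.00, V=2.16; Q2=4.31, Q3=4.31; dissipated=0.000
Op 5: CLOSE 3-1: Q_total=13.69, C_total=8.00, V=1.71; Q3=3.42, Q1=10.27; dissipated=0.264
Final charges: Q1=10.27, Q2=4.31, Q3=3.42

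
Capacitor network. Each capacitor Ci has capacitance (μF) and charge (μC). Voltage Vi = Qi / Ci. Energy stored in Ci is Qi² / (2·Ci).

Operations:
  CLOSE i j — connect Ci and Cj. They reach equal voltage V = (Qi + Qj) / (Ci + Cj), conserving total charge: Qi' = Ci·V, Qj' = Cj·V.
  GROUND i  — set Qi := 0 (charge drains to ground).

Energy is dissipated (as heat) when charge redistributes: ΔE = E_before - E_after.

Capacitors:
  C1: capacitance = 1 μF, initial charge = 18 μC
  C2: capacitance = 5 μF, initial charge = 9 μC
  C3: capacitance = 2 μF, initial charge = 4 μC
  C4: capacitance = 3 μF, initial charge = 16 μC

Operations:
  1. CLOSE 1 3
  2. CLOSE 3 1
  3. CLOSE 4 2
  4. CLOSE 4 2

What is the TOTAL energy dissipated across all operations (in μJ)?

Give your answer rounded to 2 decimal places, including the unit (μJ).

Initial: C1(1μF, Q=18μC, V=18.00V), C2(5μF, Q=9μC, V=1.80V), C3(2μF, Q=4μC, V=2.00V), C4(3μF, Q=16μC, V=5.33V)
Op 1: CLOSE 1-3: Q_total=22.00, C_total=3.00, V=7.33; Q1=7.33, Q3=14.67; dissipated=85.333
Op 2: CLOSE 3-1: Q_total=22.00, C_total=3.00, V=7.33; Q3=14.67, Q1=7.33; dissipated=0.000
Op 3: CLOSE 4-2: Q_total=25.00, C_total=8.00, V=3.12; Q4=9.38, Q2=15.62; dissipated=11.704
Op 4: CLOSE 4-2: Q_total=25.00, C_total=8.00, V=3.12; Q4=9.38, Q2=15.62; dissipated=0.000
Total dissipated: 97.037 μJ

Answer: 97.04 μJ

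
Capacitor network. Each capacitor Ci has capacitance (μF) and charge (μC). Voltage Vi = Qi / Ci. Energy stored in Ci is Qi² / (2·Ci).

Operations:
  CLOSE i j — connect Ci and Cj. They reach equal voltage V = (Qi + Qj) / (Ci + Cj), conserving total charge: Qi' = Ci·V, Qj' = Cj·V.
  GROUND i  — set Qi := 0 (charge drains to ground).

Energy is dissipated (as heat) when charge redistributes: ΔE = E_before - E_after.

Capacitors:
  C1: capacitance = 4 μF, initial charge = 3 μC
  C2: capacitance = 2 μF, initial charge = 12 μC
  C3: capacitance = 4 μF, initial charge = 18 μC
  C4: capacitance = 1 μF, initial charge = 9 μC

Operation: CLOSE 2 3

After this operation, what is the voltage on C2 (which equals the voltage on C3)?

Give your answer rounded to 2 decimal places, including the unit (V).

Initial: C1(4μF, Q=3μC, V=0.75V), C2(2μF, Q=12μC, V=6.00V), C3(4μF, Q=18μC, V=4.50V), C4(1μF, Q=9μC, V=9.00V)
Op 1: CLOSE 2-3: Q_total=30.00, C_total=6.00, V=5.00; Q2=10.00, Q3=20.00; dissipated=1.500

Answer: 5.00 V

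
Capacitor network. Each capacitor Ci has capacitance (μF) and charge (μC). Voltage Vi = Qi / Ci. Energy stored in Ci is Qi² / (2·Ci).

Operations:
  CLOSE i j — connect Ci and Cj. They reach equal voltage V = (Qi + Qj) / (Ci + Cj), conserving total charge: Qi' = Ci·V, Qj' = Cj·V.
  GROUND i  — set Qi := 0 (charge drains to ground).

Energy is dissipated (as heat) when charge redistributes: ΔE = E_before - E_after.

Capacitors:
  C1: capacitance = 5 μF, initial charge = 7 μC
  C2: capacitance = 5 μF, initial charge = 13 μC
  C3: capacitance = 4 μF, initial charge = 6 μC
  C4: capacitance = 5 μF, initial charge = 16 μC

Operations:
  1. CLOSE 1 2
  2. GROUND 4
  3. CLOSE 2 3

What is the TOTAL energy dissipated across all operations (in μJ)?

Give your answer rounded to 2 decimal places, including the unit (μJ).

Initial: C1(5μF, Q=7μC, V=1.40V), C2(5μF, Q=13μC, V=2.60V), C3(4μF, Q=6μC, V=1.50V), C4(5μF, Q=16μC, V=3.20V)
Op 1: CLOSE 1-2: Q_total=20.00, C_total=10.00, V=2.00; Q1=10.00, Q2=10.00; dissipated=1.800
Op 2: GROUND 4: Q4=0; energy lost=25.600
Op 3: CLOSE 2-3: Q_total=16.00, C_total=9.00, V=1.78; Q2=8.89, Q3=7.11; dissipated=0.278
Total dissipated: 27.678 μJ

Answer: 27.68 μJ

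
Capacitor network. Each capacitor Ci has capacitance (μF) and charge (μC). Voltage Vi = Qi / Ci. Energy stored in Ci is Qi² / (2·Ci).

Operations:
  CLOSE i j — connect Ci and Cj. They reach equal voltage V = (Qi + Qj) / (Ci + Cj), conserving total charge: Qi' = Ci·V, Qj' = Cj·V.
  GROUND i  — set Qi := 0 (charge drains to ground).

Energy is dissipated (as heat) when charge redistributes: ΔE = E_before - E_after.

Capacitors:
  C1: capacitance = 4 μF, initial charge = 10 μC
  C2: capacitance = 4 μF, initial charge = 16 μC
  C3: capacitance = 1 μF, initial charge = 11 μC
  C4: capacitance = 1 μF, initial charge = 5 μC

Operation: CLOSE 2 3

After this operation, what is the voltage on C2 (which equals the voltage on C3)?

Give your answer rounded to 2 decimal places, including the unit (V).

Initial: C1(4μF, Q=10μC, V=2.50V), C2(4μF, Q=16μC, V=4.00V), C3(1μF, Q=11μC, V=11.00V), C4(1μF, Q=5μC, V=5.00V)
Op 1: CLOSE 2-3: Q_total=27.00, C_total=5.00, V=5.40; Q2=21.60, Q3=5.40; dissipated=19.600

Answer: 5.40 V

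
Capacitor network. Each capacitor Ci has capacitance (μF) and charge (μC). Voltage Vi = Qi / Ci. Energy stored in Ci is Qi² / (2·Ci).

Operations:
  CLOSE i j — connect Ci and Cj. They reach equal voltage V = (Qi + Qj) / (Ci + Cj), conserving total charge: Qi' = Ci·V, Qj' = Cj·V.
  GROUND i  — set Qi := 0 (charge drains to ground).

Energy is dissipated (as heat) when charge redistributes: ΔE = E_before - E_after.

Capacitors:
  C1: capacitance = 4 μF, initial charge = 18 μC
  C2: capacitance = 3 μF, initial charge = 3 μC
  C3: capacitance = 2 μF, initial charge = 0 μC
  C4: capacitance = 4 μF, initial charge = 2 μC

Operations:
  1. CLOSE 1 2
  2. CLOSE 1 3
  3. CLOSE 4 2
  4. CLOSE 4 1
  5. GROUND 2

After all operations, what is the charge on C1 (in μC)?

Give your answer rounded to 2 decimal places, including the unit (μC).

Answer: 7.14 μC

Derivation:
Initial: C1(4μF, Q=18μC, V=4.50V), C2(3μF, Q=3μC, V=1.00V), C3(2μF, Q=0μC, V=0.00V), C4(4μF, Q=2μC, V=0.50V)
Op 1: CLOSE 1-2: Q_total=21.00, C_total=7.00, V=3.00; Q1=12.00, Q2=9.00; dissipated=10.500
Op 2: CLOSE 1-3: Q_total=12.00, C_total=6.00, V=2.00; Q1=8.00, Q3=4.00; dissipated=6.000
Op 3: CLOSE 4-2: Q_total=11.00, C_total=7.00, V=1.57; Q4=6.29, Q2=4.71; dissipated=5.357
Op 4: CLOSE 4-1: Q_total=14.29, C_total=8.00, V=1.79; Q4=7.14, Q1=7.14; dissipated=0.184
Op 5: GROUND 2: Q2=0; energy lost=3.704
Final charges: Q1=7.14, Q2=0.00, Q3=4.00, Q4=7.14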